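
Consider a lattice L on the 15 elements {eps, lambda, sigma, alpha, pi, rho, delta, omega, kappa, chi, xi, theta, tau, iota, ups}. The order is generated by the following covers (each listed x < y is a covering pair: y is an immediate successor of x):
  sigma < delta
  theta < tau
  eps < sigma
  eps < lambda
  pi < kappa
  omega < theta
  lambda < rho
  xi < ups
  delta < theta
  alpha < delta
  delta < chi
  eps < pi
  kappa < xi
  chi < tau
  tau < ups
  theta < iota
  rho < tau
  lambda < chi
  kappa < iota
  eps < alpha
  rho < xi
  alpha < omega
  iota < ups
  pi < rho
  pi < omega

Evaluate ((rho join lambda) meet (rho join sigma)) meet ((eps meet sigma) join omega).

pi

rho ∨ lambda = rho
rho ∨ sigma = tau
rho ∧ tau = rho
eps ∧ sigma = eps
eps ∨ omega = omega
rho ∧ omega = pi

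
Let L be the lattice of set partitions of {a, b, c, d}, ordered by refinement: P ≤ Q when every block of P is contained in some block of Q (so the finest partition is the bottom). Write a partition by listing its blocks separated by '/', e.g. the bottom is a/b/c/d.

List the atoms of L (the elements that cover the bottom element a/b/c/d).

The atoms are exactly the elements that cover a/b/c/d: a/b/cd, a/bc/d, a/bd/c, ab/c/d, ac/b/d, ad/b/c.

a/b/cd, a/bc/d, a/bd/c, ab/c/d, ac/b/d, ad/b/c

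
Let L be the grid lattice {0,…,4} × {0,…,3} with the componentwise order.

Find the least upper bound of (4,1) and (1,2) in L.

In a product of chains, the join is componentwise max, giving (4,2).

(4,2)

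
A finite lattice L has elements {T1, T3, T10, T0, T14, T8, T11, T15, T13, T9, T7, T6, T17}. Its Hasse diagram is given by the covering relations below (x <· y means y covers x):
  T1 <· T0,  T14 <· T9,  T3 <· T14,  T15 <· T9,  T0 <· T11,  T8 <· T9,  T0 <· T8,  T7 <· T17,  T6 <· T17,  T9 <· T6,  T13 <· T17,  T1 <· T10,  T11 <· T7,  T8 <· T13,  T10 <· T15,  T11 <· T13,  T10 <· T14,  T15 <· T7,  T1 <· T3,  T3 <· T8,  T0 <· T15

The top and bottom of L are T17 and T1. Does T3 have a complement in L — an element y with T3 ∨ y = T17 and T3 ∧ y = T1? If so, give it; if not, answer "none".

Need y with T3 ∨ y = T17 and T3 ∧ y = T1.
Checking each element gives: T7.

T7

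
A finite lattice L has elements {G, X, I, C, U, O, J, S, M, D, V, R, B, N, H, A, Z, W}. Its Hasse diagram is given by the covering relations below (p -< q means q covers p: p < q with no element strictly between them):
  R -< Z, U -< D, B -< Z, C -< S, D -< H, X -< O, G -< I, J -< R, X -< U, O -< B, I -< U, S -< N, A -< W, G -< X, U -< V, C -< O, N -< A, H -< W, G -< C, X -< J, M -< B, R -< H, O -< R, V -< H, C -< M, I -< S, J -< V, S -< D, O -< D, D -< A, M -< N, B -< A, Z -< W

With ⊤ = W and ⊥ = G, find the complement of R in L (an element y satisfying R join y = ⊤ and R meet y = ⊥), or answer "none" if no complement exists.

For every candidate y, either R ∨ y ≠ W or R ∧ y ≠ G; no complement exists.

none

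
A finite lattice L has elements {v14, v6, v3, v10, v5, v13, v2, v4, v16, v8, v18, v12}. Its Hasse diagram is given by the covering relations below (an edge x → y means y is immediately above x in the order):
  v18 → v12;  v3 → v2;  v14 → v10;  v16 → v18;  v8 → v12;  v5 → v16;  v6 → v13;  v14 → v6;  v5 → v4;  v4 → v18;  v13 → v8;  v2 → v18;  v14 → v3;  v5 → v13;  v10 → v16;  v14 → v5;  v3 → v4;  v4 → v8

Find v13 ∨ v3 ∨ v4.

Common upper bounds of {v13, v3, v4}: v12, v8.
The least among these is v8.

v8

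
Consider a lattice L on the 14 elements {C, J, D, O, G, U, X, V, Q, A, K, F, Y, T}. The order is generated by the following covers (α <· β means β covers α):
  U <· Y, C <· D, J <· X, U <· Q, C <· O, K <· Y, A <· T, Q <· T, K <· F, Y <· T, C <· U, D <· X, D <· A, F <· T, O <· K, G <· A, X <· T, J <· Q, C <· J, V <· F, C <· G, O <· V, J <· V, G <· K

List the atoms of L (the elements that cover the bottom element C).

D, G, J, O, U

The atoms are exactly the elements that cover C: D, G, J, O, U.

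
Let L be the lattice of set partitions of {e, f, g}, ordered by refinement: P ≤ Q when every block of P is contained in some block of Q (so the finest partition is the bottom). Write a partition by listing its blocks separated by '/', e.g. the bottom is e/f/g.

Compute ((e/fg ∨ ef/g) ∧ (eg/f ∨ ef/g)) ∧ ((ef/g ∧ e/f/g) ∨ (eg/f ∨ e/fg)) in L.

efg

e/fg ∨ ef/g = efg
eg/f ∨ ef/g = efg
efg ∧ efg = efg
ef/g ∧ e/f/g = e/f/g
eg/f ∨ e/fg = efg
e/f/g ∨ efg = efg
efg ∧ efg = efg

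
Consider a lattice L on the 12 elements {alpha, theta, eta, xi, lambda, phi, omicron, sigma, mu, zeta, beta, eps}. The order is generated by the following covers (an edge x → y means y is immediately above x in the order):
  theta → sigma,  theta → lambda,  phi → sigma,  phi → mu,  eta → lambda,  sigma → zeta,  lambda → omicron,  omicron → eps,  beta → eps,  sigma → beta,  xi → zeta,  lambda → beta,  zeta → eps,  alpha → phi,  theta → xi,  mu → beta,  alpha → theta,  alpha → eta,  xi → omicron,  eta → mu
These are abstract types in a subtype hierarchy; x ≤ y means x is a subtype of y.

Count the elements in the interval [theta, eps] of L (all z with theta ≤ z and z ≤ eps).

8

The interval [theta, eps] = {beta, eps, lambda, omicron, sigma, theta, xi, zeta}, which has 8 elements.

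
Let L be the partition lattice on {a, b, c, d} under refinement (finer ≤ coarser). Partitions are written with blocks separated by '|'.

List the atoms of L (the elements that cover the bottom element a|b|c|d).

The atoms are exactly the elements that cover a|b|c|d: ab|c|d, ac|b|d, ad|b|c, a|bc|d, a|bd|c, a|b|cd.

ab|c|d, ac|b|d, ad|b|c, a|bc|d, a|bd|c, a|b|cd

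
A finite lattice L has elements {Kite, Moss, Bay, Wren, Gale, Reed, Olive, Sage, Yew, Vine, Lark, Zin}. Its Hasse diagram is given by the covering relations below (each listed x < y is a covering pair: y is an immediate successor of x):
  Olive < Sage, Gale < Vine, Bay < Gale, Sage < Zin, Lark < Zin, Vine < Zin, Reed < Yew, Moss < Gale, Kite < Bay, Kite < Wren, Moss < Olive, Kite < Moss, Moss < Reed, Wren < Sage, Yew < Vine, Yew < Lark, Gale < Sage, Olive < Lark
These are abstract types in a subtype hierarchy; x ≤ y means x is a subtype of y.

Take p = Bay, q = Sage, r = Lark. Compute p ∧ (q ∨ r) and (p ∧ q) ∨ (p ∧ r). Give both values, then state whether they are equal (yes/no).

Bay; Bay; yes

q ∨ r = Zin, so p ∧ (q ∨ r) = Bay ∧ Zin = Bay.
p ∧ q = Bay and p ∧ r = Kite, so (p ∧ q) ∨ (p ∧ r) = Bay ∨ Kite = Bay.
Equal: yes.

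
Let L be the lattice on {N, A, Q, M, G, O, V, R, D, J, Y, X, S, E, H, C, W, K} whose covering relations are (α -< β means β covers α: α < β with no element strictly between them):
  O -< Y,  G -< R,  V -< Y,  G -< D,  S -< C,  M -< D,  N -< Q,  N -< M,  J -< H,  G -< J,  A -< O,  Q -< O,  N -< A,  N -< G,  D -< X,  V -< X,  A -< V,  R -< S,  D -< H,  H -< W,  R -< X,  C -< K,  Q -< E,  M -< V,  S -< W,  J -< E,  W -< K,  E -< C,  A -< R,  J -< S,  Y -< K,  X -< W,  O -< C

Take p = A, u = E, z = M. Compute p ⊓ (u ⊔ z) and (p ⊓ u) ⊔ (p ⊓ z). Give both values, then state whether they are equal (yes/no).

u ⊔ z = K, so p ⊓ (u ⊔ z) = A ⊓ K = A.
p ⊓ u = N and p ⊓ z = N, so (p ⊓ u) ⊔ (p ⊓ z) = N ⊔ N = N.
Equal: no.

A; N; no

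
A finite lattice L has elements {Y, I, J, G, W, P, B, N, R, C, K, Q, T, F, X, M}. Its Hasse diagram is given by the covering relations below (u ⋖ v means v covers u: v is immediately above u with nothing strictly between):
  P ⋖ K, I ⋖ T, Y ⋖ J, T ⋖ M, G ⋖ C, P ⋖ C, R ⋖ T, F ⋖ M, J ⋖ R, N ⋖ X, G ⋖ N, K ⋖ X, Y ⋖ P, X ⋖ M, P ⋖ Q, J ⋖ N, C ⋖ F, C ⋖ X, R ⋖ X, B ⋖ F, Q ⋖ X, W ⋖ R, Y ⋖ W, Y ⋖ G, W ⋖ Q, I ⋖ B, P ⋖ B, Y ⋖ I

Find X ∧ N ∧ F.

Common lower bounds of {X, N, F}: G, Y.
The greatest among these is G.

G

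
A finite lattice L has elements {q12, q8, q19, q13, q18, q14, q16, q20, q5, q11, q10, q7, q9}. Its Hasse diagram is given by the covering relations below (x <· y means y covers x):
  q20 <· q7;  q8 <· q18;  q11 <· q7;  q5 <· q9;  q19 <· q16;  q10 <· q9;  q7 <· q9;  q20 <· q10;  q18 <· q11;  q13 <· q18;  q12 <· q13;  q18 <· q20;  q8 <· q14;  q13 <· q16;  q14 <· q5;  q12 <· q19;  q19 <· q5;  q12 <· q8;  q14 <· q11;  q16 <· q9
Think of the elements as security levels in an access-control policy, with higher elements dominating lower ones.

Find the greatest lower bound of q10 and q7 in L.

q20

Common lower bounds of {q10, q7}: q12, q13, q18, q20, q8.
The greatest among these is q20.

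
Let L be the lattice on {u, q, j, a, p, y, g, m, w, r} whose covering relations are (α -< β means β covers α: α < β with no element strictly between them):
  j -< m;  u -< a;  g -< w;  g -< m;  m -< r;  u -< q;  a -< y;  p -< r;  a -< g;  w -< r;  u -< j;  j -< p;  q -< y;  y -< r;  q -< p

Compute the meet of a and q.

u

Common lower bounds of {a, q}: u.
The greatest among these is u.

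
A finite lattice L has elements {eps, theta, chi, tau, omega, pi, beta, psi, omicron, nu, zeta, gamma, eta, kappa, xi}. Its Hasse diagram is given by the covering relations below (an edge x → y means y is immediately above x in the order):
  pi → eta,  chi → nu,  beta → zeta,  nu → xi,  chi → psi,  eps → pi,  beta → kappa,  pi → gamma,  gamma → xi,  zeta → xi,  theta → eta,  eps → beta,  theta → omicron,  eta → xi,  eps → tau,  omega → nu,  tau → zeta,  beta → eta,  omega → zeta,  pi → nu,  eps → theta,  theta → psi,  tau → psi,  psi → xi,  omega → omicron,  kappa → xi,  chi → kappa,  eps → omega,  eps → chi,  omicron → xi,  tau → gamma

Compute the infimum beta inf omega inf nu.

eps

Common lower bounds of {beta, omega, nu}: eps.
The greatest among these is eps.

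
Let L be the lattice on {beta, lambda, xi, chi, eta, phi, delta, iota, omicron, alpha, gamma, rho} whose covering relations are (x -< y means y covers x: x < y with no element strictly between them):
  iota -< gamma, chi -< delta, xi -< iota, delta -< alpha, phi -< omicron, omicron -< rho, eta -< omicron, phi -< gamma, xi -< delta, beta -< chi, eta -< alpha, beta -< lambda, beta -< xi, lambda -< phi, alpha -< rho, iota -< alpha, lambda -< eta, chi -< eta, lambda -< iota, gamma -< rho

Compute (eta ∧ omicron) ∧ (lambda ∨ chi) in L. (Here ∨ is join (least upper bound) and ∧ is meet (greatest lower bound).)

eta

eta ∧ omicron = eta
lambda ∨ chi = eta
eta ∧ eta = eta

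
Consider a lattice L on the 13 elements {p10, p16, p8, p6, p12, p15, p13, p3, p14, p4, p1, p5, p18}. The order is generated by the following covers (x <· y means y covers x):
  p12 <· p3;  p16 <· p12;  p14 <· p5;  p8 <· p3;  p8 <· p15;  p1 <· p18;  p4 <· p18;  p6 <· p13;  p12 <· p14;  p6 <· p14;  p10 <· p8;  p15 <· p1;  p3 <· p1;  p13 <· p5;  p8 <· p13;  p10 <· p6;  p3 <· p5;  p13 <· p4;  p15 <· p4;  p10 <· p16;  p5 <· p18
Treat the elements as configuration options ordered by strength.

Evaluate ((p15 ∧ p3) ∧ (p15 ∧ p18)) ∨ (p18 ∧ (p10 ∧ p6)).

p8

p15 ∧ p3 = p8
p15 ∧ p18 = p15
p8 ∧ p15 = p8
p10 ∧ p6 = p10
p18 ∧ p10 = p10
p8 ∨ p10 = p8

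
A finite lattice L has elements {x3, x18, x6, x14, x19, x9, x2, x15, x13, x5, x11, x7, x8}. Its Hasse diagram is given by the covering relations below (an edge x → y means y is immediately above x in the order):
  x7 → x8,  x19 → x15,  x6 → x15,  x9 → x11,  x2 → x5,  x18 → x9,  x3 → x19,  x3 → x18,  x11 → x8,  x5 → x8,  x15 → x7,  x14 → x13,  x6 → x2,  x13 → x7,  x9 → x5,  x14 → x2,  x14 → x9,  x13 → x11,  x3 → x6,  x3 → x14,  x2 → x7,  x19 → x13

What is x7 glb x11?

x13

Common lower bounds of {x7, x11}: x13, x14, x19, x3.
The greatest among these is x13.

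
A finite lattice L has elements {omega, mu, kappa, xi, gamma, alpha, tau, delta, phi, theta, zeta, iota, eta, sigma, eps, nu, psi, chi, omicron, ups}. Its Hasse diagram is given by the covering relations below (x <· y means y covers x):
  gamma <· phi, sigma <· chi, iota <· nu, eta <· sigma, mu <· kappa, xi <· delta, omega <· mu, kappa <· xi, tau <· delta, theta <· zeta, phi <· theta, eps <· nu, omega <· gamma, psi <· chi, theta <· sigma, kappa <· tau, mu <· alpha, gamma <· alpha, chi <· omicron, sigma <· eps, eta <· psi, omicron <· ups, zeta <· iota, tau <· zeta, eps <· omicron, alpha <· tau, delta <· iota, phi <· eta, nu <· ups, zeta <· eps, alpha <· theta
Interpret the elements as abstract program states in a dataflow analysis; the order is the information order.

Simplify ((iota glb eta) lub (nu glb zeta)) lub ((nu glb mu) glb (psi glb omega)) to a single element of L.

iota ∧ eta = phi
nu ∧ zeta = zeta
phi ∨ zeta = zeta
nu ∧ mu = mu
psi ∧ omega = omega
mu ∧ omega = omega
zeta ∨ omega = zeta

zeta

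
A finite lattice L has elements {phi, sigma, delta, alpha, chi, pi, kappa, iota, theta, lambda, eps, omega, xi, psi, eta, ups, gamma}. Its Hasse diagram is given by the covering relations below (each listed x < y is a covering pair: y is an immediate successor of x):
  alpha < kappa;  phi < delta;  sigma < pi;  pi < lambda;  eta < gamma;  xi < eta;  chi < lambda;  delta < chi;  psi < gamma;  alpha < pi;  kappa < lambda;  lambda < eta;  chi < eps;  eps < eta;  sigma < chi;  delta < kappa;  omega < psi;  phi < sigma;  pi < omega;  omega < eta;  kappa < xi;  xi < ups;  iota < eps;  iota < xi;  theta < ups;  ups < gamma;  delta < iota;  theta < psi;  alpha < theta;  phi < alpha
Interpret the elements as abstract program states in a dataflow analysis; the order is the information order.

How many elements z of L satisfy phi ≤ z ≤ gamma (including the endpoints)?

The interval [phi, gamma] = {alpha, chi, delta, eps, eta, gamma, iota, kappa, lambda, omega, phi, pi, psi, sigma, theta, ups, xi}, which has 17 elements.

17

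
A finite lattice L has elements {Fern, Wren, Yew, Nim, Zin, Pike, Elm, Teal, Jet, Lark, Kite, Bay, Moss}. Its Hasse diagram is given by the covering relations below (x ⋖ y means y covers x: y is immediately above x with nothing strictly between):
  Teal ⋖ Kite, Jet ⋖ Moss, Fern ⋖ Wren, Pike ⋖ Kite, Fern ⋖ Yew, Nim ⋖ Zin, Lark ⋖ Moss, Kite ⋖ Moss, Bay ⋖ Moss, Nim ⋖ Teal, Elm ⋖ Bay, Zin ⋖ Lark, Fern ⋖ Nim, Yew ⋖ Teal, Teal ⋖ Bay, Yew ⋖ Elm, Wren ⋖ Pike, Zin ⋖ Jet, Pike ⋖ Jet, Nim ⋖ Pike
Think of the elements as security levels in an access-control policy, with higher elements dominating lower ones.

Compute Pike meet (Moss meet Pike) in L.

Moss ∧ Pike = Pike
Pike ∧ Pike = Pike

Pike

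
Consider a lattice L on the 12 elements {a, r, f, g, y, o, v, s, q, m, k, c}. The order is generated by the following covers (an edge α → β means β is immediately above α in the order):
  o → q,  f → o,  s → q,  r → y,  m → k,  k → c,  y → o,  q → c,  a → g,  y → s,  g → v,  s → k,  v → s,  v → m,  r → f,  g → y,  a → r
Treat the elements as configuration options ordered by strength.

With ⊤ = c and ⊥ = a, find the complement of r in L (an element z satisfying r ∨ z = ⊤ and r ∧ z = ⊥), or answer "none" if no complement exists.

For every candidate z, either r ∨ z ≠ c or r ∧ z ≠ a; no complement exists.

none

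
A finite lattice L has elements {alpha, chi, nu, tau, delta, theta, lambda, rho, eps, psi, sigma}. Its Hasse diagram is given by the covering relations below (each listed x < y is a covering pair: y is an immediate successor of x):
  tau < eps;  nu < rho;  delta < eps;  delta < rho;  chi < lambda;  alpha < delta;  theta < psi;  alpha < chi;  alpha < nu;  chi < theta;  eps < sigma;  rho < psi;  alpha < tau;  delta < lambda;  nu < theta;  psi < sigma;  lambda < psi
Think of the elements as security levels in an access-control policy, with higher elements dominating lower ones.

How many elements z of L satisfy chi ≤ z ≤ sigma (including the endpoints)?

5

The interval [chi, sigma] = {chi, lambda, psi, sigma, theta}, which has 5 elements.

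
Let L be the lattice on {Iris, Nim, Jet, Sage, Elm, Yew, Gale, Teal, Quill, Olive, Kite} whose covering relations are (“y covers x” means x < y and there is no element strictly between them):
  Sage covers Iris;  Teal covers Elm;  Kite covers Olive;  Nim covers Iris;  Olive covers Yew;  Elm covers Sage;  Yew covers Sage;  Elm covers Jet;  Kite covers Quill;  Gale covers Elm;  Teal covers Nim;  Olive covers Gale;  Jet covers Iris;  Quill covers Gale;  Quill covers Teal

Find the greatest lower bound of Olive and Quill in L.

Common lower bounds of {Olive, Quill}: Elm, Gale, Iris, Jet, Sage.
The greatest among these is Gale.

Gale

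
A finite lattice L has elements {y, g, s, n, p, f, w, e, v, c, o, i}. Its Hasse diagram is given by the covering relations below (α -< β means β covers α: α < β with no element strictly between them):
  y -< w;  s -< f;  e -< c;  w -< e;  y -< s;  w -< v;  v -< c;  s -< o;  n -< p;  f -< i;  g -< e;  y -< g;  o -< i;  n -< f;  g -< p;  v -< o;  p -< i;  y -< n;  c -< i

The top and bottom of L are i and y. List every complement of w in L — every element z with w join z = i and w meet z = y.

f, n, p

Need z with w ∨ z = i and w ∧ z = y.
Checking each element gives: f, n, p.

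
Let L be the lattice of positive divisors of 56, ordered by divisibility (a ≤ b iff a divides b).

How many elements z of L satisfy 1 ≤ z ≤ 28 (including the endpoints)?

6

The interval [1, 28] = {1, 14, 2, 28, 4, 7}, which has 6 elements.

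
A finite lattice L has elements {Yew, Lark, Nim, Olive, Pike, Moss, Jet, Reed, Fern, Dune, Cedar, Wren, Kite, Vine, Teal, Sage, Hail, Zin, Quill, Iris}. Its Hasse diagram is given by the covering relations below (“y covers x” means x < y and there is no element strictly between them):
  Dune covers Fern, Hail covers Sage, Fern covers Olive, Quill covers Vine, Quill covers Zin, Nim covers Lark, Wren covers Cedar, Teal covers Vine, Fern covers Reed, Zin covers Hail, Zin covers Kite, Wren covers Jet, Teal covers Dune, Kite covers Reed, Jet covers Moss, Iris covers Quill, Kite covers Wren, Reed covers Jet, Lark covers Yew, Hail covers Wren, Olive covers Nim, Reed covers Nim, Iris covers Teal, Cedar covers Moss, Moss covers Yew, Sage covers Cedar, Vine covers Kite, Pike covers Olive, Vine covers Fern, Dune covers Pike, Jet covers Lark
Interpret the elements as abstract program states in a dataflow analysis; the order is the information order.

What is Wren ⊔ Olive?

Common upper bounds of {Wren, Olive}: Iris, Quill, Teal, Vine.
The least among these is Vine.

Vine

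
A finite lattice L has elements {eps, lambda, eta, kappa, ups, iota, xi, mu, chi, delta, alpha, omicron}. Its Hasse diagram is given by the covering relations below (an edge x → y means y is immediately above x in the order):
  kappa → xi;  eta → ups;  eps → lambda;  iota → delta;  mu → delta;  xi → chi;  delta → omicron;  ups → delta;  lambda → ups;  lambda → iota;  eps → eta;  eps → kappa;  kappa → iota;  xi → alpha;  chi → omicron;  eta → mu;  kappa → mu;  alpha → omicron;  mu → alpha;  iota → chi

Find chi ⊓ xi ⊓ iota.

kappa

Common lower bounds of {chi, xi, iota}: eps, kappa.
The greatest among these is kappa.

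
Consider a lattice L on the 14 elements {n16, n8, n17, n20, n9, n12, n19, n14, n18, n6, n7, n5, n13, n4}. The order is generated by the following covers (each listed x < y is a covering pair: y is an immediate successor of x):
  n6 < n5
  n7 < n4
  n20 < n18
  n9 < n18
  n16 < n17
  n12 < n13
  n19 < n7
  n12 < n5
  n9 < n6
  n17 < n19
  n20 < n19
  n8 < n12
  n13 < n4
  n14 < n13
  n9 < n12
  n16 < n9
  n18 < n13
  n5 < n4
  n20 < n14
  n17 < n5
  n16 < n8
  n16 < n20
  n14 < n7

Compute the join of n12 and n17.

n5

Common upper bounds of {n12, n17}: n4, n5.
The least among these is n5.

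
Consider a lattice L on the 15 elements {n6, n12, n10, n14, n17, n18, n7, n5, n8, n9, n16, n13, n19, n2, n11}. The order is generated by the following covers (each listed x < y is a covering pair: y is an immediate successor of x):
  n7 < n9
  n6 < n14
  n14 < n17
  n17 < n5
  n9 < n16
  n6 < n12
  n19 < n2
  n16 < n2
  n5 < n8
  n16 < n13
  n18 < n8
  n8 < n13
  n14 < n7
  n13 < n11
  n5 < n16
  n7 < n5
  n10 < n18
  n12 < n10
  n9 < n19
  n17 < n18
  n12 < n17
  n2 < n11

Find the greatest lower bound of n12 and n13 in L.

n12

Common lower bounds of {n12, n13}: n12, n6.
The greatest among these is n12.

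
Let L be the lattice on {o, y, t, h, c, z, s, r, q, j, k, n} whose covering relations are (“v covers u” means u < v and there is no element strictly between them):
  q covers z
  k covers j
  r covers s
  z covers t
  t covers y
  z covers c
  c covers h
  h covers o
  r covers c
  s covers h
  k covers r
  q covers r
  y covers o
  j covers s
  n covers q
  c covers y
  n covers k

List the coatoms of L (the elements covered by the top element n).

The coatoms are exactly the elements covered by n: k, q.

k, q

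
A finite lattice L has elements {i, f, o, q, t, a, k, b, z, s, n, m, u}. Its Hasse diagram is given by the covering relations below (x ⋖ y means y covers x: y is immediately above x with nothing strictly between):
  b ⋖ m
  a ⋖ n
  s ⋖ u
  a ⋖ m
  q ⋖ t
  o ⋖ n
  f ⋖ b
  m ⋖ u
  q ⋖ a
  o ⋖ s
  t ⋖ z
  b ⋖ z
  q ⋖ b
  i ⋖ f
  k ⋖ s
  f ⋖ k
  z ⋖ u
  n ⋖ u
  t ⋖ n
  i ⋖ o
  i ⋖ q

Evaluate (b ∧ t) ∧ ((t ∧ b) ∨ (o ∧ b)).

b ∧ t = q
t ∧ b = q
o ∧ b = i
q ∨ i = q
q ∧ q = q

q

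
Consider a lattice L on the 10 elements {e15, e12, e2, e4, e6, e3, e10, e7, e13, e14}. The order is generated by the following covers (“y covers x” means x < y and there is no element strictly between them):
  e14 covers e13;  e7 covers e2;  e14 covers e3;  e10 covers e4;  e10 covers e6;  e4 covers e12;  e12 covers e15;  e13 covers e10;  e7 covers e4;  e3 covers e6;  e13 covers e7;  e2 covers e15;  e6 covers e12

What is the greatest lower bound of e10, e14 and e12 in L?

Common lower bounds of {e10, e14, e12}: e12, e15.
The greatest among these is e12.

e12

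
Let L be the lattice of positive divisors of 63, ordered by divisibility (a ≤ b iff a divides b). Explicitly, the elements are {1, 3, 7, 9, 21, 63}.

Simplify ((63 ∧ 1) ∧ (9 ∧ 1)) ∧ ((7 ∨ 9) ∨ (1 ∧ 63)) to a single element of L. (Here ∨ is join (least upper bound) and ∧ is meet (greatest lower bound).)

63 ∧ 1 = 1
9 ∧ 1 = 1
1 ∧ 1 = 1
7 ∨ 9 = 63
1 ∧ 63 = 1
63 ∨ 1 = 63
1 ∧ 63 = 1

1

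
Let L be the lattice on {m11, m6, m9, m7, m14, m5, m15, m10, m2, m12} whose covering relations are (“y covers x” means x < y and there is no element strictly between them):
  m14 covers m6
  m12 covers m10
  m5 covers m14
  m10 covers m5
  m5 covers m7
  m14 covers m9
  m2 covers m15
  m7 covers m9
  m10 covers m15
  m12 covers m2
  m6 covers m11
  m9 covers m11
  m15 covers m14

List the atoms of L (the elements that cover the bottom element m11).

The atoms are exactly the elements that cover m11: m6, m9.

m6, m9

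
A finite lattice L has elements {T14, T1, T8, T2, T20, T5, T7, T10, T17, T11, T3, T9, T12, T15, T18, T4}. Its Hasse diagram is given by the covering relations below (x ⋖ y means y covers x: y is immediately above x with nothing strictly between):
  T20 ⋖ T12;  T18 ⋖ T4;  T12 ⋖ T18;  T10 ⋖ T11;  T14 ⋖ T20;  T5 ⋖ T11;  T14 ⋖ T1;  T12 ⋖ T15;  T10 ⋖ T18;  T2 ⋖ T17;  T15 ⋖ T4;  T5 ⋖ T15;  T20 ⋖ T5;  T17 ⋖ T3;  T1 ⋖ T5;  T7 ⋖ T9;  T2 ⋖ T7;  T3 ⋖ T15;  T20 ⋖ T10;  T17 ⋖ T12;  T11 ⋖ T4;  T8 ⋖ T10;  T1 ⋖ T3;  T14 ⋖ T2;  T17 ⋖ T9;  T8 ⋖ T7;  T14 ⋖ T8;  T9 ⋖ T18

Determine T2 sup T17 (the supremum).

T17

Common upper bounds of {T2, T17}: T12, T15, T17, T18, T3, T4, T9.
The least among these is T17.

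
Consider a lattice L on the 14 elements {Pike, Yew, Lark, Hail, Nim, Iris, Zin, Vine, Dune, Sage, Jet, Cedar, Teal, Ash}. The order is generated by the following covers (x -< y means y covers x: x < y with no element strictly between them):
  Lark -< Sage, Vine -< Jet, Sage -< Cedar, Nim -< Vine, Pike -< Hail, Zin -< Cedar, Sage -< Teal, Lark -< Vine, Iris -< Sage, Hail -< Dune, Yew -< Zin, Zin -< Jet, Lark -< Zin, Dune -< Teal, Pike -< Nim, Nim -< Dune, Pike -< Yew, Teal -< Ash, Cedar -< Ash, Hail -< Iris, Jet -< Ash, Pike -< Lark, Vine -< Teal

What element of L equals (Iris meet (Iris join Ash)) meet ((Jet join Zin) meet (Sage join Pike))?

Pike

Iris ∨ Ash = Ash
Iris ∧ Ash = Iris
Jet ∨ Zin = Jet
Sage ∨ Pike = Sage
Jet ∧ Sage = Lark
Iris ∧ Lark = Pike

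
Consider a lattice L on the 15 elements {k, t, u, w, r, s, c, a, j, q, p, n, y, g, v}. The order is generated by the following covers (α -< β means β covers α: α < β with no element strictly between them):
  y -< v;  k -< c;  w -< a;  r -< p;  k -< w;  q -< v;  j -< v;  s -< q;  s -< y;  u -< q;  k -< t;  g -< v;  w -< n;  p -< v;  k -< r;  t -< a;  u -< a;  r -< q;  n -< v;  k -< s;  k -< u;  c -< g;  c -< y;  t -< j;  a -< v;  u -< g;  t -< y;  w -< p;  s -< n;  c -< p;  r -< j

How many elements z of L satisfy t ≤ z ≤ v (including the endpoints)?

5

The interval [t, v] = {a, j, t, v, y}, which has 5 elements.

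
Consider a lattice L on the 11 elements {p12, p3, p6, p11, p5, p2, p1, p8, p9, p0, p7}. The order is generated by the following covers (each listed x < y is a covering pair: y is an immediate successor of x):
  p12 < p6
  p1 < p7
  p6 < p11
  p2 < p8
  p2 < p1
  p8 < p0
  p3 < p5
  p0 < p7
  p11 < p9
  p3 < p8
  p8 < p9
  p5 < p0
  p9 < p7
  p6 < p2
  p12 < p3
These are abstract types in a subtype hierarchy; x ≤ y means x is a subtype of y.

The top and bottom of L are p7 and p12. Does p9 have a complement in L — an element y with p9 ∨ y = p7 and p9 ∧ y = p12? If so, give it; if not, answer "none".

For every candidate y, either p9 ∨ y ≠ p7 or p9 ∧ y ≠ p12; no complement exists.

none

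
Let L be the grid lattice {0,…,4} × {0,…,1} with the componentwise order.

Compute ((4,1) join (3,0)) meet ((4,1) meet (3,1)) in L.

(3,1)

(4,1) ∨ (3,0) = (4,1)
(4,1) ∧ (3,1) = (3,1)
(4,1) ∧ (3,1) = (3,1)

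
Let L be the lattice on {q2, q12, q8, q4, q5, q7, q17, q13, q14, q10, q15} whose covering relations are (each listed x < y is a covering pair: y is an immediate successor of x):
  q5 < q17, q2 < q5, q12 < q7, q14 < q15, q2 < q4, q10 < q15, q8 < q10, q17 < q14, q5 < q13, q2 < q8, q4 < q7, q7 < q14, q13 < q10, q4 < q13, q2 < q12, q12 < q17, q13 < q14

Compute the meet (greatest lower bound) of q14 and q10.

q13

Common lower bounds of {q14, q10}: q13, q2, q4, q5.
The greatest among these is q13.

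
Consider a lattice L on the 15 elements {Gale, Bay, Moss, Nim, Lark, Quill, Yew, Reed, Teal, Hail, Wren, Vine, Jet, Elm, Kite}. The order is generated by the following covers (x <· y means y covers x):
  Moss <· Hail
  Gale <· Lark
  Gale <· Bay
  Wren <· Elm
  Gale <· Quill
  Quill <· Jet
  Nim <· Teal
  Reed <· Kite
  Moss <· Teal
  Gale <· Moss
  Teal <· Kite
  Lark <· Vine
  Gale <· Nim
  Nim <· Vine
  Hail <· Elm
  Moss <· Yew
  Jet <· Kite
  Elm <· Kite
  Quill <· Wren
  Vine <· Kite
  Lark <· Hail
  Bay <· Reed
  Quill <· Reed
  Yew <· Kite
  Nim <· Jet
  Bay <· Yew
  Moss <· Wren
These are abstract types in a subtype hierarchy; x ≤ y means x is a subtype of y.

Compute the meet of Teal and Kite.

Teal

Common lower bounds of {Teal, Kite}: Gale, Moss, Nim, Teal.
The greatest among these is Teal.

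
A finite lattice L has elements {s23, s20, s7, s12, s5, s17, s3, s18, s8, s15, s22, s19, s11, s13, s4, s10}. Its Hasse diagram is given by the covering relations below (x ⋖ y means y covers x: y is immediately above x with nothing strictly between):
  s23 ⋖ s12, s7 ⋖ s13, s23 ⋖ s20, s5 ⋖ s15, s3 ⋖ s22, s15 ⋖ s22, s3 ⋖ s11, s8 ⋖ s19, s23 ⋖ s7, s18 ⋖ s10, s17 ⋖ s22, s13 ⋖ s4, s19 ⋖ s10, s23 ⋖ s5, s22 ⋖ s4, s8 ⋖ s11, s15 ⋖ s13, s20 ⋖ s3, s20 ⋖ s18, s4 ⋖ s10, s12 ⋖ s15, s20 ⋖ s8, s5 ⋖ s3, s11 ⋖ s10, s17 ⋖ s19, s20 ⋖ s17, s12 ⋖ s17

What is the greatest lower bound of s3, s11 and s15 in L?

s5

Common lower bounds of {s3, s11, s15}: s23, s5.
The greatest among these is s5.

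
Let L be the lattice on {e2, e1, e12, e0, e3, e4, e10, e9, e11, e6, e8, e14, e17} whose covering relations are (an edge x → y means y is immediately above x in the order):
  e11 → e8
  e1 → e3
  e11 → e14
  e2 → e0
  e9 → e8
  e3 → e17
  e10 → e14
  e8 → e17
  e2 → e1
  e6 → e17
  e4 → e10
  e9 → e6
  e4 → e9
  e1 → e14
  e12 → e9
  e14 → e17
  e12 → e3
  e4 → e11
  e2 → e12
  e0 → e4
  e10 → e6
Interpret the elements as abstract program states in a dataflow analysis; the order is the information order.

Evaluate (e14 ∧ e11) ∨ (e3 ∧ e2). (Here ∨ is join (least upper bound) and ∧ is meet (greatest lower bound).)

e14 ∧ e11 = e11
e3 ∧ e2 = e2
e11 ∨ e2 = e11

e11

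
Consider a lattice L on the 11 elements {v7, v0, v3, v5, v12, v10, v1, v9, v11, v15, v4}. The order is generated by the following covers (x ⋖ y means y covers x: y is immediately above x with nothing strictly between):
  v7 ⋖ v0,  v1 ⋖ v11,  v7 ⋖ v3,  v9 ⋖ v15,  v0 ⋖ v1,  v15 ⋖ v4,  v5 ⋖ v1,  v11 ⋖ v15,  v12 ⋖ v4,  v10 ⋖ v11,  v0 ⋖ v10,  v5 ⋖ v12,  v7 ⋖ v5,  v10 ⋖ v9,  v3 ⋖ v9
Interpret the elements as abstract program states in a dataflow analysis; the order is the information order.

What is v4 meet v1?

Common lower bounds of {v4, v1}: v0, v1, v5, v7.
The greatest among these is v1.

v1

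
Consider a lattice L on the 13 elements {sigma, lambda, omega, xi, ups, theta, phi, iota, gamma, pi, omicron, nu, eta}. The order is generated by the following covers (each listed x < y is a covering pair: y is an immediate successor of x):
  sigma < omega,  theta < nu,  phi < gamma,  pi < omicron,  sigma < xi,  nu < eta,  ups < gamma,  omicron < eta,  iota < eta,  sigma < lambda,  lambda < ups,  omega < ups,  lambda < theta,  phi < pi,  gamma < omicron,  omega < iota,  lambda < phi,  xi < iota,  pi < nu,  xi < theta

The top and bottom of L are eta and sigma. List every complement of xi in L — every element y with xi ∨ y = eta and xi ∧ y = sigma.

Need y with xi ∨ y = eta and xi ∧ y = sigma.
Checking each element gives: gamma, omicron, ups.

gamma, omicron, ups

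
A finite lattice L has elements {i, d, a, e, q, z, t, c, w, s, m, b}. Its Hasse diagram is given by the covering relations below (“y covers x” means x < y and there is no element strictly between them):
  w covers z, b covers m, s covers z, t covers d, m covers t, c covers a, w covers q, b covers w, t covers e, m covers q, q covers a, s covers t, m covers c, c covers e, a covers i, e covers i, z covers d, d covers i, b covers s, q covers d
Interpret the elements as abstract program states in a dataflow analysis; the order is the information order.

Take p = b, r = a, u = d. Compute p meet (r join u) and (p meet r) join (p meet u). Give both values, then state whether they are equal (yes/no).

q; q; yes

r join u = q, so p meet (r join u) = b meet q = q.
p meet r = a and p meet u = d, so (p meet r) join (p meet u) = a join d = q.
Equal: yes.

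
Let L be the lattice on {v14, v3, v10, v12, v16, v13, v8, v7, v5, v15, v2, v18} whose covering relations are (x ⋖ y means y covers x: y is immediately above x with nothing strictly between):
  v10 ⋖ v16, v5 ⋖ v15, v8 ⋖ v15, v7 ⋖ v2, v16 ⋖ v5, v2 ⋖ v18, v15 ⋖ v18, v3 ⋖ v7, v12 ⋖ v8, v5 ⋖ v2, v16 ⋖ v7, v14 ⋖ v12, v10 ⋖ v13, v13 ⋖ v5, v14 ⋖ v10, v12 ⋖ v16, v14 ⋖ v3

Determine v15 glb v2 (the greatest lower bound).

Common lower bounds of {v15, v2}: v10, v12, v13, v14, v16, v5.
The greatest among these is v5.

v5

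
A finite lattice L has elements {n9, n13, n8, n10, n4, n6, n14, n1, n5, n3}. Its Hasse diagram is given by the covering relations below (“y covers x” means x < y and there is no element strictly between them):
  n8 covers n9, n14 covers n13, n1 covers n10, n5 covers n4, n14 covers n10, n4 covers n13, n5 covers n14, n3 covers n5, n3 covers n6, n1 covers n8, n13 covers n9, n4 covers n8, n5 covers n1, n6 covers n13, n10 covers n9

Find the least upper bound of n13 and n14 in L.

n14

Common upper bounds of {n13, n14}: n14, n3, n5.
The least among these is n14.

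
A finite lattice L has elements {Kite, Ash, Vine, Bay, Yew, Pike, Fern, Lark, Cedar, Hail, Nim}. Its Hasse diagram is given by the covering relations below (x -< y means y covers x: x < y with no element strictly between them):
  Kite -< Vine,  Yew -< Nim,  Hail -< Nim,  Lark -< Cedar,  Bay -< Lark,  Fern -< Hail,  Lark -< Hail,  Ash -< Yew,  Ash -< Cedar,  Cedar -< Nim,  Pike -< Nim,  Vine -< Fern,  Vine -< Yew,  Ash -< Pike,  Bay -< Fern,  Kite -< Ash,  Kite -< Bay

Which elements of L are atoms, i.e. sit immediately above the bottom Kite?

The atoms are exactly the elements that cover Kite: Ash, Bay, Vine.

Ash, Bay, Vine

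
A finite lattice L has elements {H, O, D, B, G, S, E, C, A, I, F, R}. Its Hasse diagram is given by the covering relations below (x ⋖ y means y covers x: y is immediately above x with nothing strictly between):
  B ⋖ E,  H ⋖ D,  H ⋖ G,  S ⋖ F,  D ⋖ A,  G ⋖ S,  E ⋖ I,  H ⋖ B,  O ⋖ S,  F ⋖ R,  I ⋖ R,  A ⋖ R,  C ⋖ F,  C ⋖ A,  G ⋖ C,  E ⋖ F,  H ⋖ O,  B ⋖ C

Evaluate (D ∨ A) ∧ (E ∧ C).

D ∨ A = A
E ∧ C = B
A ∧ B = B

B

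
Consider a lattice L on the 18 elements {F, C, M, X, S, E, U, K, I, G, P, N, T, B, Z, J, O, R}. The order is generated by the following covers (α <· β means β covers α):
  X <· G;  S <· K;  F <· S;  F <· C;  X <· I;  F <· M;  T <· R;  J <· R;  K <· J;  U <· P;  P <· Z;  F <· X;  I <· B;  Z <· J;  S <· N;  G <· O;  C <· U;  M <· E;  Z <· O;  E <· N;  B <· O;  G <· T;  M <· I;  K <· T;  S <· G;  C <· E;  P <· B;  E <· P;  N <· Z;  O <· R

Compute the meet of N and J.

Common lower bounds of {N, J}: C, E, F, M, N, S.
The greatest among these is N.

N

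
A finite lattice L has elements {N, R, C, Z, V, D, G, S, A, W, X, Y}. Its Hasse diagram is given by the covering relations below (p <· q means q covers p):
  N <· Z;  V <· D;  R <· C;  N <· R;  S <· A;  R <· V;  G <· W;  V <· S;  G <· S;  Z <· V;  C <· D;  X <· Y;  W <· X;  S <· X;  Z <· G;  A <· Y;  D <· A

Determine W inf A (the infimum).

G

Common lower bounds of {W, A}: G, N, Z.
The greatest among these is G.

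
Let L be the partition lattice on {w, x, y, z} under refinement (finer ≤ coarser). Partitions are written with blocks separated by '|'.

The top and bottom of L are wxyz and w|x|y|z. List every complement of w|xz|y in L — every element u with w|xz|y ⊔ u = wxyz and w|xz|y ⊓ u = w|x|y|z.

Need u with w|xz|y ∨ u = wxyz and w|xz|y ∧ u = w|x|y|z.
Checking each element gives: wxy|z, wx|yz, wyz|x, wz|xy.

wxy|z, wx|yz, wyz|x, wz|xy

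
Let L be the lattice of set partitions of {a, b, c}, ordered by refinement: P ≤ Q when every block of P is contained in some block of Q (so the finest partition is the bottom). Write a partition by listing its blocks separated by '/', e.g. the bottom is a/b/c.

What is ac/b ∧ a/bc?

The meet (common refinement) of ac/b and a/bc intersects blocks pairwise, giving a/b/c.

a/b/c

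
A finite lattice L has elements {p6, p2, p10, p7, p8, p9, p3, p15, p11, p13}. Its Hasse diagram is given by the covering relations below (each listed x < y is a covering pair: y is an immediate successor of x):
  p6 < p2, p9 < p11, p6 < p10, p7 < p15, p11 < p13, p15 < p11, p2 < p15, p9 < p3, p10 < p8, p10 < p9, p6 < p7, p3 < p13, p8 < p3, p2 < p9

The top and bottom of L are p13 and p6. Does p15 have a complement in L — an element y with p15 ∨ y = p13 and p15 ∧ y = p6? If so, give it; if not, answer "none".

p8

Need y with p15 ∨ y = p13 and p15 ∧ y = p6.
Checking each element gives: p8.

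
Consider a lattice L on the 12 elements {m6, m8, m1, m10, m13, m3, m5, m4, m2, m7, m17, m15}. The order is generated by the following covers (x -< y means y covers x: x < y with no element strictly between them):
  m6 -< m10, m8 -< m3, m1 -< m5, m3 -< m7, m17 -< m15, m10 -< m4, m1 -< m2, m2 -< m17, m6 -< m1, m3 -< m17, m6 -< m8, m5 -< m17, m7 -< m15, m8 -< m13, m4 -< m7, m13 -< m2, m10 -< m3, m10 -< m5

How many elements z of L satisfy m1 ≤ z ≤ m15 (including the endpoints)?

5

The interval [m1, m15] = {m1, m15, m17, m2, m5}, which has 5 elements.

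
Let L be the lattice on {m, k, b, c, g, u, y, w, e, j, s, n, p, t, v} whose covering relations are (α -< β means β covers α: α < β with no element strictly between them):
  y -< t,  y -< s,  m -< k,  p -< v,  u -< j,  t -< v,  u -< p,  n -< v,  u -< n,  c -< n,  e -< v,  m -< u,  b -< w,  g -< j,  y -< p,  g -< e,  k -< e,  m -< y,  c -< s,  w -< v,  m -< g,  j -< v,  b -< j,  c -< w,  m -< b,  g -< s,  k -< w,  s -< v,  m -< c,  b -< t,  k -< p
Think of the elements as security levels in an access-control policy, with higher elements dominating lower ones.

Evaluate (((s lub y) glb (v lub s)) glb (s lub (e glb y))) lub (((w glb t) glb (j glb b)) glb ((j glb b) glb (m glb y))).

s ∨ y = s
v ∨ s = v
s ∧ v = s
e ∧ y = m
s ∨ m = s
s ∧ s = s
w ∧ t = b
j ∧ b = b
b ∧ b = b
j ∧ b = b
m ∧ y = m
b ∧ m = m
b ∧ m = m
s ∨ m = s

s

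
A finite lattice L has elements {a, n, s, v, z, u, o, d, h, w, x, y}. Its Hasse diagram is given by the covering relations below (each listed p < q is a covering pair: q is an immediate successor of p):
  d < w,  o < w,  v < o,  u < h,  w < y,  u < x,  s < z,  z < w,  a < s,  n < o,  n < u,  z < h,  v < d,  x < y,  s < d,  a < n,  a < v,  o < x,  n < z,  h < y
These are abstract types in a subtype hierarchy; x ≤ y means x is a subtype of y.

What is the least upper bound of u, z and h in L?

Common upper bounds of {u, z, h}: h, y.
The least among these is h.

h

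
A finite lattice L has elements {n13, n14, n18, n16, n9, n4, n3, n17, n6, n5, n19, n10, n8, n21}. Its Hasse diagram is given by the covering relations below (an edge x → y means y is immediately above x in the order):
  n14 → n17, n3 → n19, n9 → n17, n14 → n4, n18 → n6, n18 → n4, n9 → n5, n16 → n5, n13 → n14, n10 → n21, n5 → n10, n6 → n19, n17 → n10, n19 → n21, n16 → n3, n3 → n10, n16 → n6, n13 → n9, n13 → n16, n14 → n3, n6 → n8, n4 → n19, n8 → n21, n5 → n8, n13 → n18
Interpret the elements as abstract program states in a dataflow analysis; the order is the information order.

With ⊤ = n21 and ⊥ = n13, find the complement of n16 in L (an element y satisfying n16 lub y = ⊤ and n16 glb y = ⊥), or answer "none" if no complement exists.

none

For every candidate y, either n16 ∨ y ≠ n21 or n16 ∧ y ≠ n13; no complement exists.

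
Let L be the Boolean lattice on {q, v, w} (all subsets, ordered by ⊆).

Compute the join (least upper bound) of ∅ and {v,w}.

{v,w}

Common upper bounds of {∅, {v,w}}: {q,v,w}, {v,w}.
The least among these is {v,w}.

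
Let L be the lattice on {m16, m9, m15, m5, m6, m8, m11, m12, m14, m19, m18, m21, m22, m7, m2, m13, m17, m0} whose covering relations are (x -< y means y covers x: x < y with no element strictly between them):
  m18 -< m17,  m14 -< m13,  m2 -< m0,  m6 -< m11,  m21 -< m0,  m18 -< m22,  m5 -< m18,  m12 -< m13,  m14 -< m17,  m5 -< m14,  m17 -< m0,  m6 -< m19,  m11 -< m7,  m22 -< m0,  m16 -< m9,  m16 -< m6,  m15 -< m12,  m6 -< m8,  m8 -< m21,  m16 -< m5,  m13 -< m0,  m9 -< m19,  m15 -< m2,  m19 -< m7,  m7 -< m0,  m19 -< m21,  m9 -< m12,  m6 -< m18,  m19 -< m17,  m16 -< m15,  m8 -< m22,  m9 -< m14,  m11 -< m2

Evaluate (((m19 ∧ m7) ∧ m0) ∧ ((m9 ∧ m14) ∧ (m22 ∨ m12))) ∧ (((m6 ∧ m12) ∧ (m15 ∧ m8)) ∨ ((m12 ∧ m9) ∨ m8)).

m19 ∧ m7 = m19
m19 ∧ m0 = m19
m9 ∧ m14 = m9
m22 ∨ m12 = m0
m9 ∧ m0 = m9
m19 ∧ m9 = m9
m6 ∧ m12 = m16
m15 ∧ m8 = m16
m16 ∧ m16 = m16
m12 ∧ m9 = m9
m9 ∨ m8 = m21
m16 ∨ m21 = m21
m9 ∧ m21 = m9

m9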